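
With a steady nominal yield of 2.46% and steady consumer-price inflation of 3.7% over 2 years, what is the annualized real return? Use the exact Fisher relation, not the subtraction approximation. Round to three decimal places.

With constant rates the annual real return is the same each year: (1+2.46%)/(1+3.7%) − 1 = -0.01196.

-1.196%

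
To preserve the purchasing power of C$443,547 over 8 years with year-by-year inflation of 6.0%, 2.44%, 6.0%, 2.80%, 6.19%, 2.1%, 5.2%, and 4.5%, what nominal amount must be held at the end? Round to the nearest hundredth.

C$625,540.53

Cumulative price-level factor: 1.060 × 1.0244 × 1.060 × 1.0280 × 1.0619 × 1.021 × 1.052 × 1.045 ≈ 1.4103139709.
Multiplying C$443,547 by the price-level factor gives the future nominal sum.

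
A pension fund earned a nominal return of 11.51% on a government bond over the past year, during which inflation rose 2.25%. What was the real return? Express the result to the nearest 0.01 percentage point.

Real return via the Fisher equation: (1 + 11.51%)/(1 + 2.25%) − 1 = 1.1151/1.0225 − 1 ≈ 0.09056.

9.06%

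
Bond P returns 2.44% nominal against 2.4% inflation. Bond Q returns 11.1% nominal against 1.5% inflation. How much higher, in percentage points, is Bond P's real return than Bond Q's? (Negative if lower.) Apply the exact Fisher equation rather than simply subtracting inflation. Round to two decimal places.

Bond P real return: 1.0244/1.024 − 1 = 0.039%.
Bond Q real return: 1.111/1.015 − 1 = 9.458%.
Difference: 0.039 − 9.458 = -9.419 pp.

-9.42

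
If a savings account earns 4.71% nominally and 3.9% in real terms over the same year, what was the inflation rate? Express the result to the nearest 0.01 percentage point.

From (1+r_nom) = (1+r_real)(1+π), we get 1+π = (1 + 4.71%)/(1 + 3.9%) = 1.0471/1.039 ≈ 1.00780.
So π ≈ 0.7796%.

0.78%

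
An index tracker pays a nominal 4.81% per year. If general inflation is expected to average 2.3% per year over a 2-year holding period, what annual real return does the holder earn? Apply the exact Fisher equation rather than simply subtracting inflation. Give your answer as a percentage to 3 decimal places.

With constant rates the annual real return is the same each year: (1+4.81%)/(1+2.3%) − 1 = 0.02454.

2.454%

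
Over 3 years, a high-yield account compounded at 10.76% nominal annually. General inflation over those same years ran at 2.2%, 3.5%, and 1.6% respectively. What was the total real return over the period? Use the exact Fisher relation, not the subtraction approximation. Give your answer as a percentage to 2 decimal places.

Cumulative inflation factor: 1.022 × 1.035 × 1.016 ≈ 1.07469.
Nominal growth factor: 1.35878. Real growth factor = 1.35878 / 1.07469 ≈ 1.26434.
Total real return ≈ 26.4340%.

26.43%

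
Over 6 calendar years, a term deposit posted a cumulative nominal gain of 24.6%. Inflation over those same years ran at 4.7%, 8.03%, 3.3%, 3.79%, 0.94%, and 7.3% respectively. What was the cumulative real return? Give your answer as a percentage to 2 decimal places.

-5.13%

Cumulative inflation factor: 1.047 × 1.0803 × 1.033 × 1.0379 × 1.0094 × 1.073 ≈ 1.31344.
Nominal growth factor: 1.24600. Real growth factor = 1.24600 / 1.31344 ≈ 0.94865.
Total real return ≈ -5.1345%.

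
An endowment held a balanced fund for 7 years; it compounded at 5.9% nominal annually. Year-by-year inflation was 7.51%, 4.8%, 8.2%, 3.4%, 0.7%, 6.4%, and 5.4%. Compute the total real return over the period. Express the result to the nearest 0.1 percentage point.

4.9%

Cumulative inflation factor: 1.0751 × 1.048 × 1.082 × 1.034 × 1.007 × 1.064 × 1.054 ≈ 1.42354.
Nominal growth factor: 1.49373. Real growth factor = 1.49373 / 1.42354 ≈ 1.04931.
Total real return ≈ 4.9306%.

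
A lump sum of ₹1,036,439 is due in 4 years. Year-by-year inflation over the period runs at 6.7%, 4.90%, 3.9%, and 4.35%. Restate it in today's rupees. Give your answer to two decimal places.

₹854,074.66

Price-level factor over 4 years: 1.067 × 1.0490 × 1.039 × 1.0435 ≈ 1.2135227111.
Purchasing power today: ₹1,036,439 divided by that factor.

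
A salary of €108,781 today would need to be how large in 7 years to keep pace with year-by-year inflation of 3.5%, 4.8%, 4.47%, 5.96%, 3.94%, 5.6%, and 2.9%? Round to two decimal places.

Cumulative price-level factor: 1.035 × 1.048 × 1.0447 × 1.0596 × 1.0394 × 1.056 × 1.029 ≈ 1.3561170687.
Multiplying €108,781 by the price-level factor gives the future nominal sum.

€147,519.77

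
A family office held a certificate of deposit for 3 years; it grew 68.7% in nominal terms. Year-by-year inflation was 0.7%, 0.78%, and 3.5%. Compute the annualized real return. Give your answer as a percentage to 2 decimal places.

17.11%

Cumulative inflation factor: 1.007 × 1.0078 × 1.035 ≈ 1.05037.
Nominal growth factor: 1.68700. Real growth factor = 1.68700 / 1.05037 ≈ 1.60609.
Annualized: 1.60609^(1/3) − 1 ≈ 0.17109.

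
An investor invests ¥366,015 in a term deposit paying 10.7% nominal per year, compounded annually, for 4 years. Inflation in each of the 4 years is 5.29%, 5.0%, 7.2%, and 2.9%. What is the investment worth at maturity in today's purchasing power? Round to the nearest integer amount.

Nominal value at maturity: ¥366,015 × (1 + 10.7%)^4 ≈ ¥549,654.
Price-level factor over 4 years: 1.0529 × 1.050 × 1.072 × 1.029 ≈ 1.2195134230.
Dividing the nominal maturity value by the price-level factor gives the value in today's money.

¥450,716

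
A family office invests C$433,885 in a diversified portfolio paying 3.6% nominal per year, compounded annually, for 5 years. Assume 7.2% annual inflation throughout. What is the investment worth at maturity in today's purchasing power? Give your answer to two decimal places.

Nominal value at maturity: C$433,885 × (1 + 3.6%)^5 ≈ C$517,813.55.
Price-level factor over 5 years: (1 + 7.2%)^5 ≈ 1.4157087842.
The maturity value deflated by that factor is the answer in today's purchasing power.

C$365,762.76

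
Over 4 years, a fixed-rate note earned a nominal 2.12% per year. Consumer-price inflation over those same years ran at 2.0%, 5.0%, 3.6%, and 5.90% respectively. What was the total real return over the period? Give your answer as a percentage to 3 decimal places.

-7.445%

Cumulative inflation factor: 1.020 × 1.050 × 1.036 × 1.0590 ≈ 1.17502.
Nominal growth factor: 1.08753. Real growth factor = 1.08753 / 1.17502 ≈ 0.92555.
Total real return ≈ -7.4454%.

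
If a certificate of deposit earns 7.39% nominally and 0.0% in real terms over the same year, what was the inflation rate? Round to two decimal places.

From (1+r_nom) = (1+r_real)(1+π), we get 1+π = (1 + 7.39%)/(1 + 0.0%) = 1.0739/1.000 ≈ 1.07390.
So π ≈ 7.3900%.

7.39%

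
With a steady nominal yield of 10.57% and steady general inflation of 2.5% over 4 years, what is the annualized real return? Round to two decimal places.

With constant rates the annual real return is the same each year: (1+10.57%)/(1+2.5%) − 1 = 0.07873.

7.87%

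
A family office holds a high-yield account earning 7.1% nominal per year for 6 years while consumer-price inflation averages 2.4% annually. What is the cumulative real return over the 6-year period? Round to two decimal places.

30.90%

The annual real rate is (1+7.1%)/(1+2.4%) − 1 = 4.5898%.
Compounded over 6 years: (1 + 0.045898)^6 − 1 ≈ 0.30899.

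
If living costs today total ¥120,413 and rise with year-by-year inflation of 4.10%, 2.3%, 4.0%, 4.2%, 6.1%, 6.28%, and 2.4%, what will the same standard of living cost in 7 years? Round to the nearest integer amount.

Cumulative price-level factor: 1.0410 × 1.023 × 1.040 × 1.042 × 1.061 × 1.0628 × 1.024 ≈ 1.3325831202.
The nominal amount required is ¥120,413 scaled up by that factor.

¥160,460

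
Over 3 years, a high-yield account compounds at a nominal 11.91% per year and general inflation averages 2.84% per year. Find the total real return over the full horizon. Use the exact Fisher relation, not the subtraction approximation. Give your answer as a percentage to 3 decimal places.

28.861%

The annual real rate is (1+11.91%)/(1+2.84%) − 1 = 8.8195%.
Compounded over 3 years: (1 + 0.088195)^3 − 1 ≈ 0.28861.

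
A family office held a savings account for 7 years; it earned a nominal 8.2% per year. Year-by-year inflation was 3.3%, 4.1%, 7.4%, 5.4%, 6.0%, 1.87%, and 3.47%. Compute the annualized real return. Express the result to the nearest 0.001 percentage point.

Cumulative inflation factor: 1.033 × 1.041 × 1.074 × 1.054 × 1.060 × 1.0187 × 1.0347 ≈ 1.36007.
Nominal growth factor: 1.73616. Real growth factor = 1.73616 / 1.36007 ≈ 1.27652.
Annualized: 1.27652^(1/7) − 1 ≈ 0.03549.

3.549%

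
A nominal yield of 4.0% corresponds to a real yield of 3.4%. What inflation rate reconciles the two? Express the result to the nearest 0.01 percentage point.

0.58%

From (1+r_nom) = (1+r_real)(1+π), we get 1+π = (1 + 4.0%)/(1 + 3.4%) = 1.040/1.034 ≈ 1.00580.
So π ≈ 0.5803%.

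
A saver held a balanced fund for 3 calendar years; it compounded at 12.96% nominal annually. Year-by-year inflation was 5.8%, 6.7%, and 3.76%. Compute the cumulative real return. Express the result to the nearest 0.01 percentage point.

23.05%

Cumulative inflation factor: 1.058 × 1.067 × 1.0376 ≈ 1.17133.
Nominal growth factor: 1.44137. Real growth factor = 1.44137 / 1.17133 ≈ 1.23054.
Total real return ≈ 23.0535%.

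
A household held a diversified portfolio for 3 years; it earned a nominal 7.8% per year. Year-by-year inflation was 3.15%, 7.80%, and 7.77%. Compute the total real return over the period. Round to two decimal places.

Cumulative inflation factor: 1.0315 × 1.0780 × 1.0777 ≈ 1.19836.
Nominal growth factor: 1.25273. Real growth factor = 1.25273 / 1.19836 ≈ 1.04537.
Total real return ≈ 4.5371%.

4.54%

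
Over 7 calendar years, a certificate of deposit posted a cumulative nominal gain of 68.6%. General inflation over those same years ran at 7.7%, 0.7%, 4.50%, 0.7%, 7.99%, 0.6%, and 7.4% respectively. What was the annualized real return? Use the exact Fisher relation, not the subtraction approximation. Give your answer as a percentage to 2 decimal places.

Cumulative inflation factor: 1.077 × 1.007 × 1.0450 × 1.007 × 1.0799 × 1.006 × 1.074 ≈ 1.33161.
Nominal growth factor: 1.68600. Real growth factor = 1.68600 / 1.33161 ≈ 1.26614.
Annualized: 1.26614^(1/7) − 1 ≈ 0.03428.

3.43%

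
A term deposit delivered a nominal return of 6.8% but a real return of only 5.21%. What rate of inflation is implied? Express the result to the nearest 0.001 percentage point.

From (1+r_nom) = (1+r_real)(1+π), we get 1+π = (1 + 6.8%)/(1 + 5.21%) = 1.068/1.0521 ≈ 1.01511.
So π ≈ 1.5113%.

1.511%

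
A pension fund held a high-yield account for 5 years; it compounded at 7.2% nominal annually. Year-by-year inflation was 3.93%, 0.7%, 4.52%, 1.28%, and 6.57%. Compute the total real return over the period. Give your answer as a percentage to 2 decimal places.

19.91%

Cumulative inflation factor: 1.0393 × 1.007 × 1.0452 × 1.0128 × 1.0657 ≈ 1.18067.
Nominal growth factor: 1.41571. Real growth factor = 1.41571 / 1.18067 ≈ 1.19907.
Total real return ≈ 19.9073%.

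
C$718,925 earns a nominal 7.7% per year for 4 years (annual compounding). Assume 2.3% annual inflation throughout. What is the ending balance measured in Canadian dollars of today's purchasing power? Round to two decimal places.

C$883,169.10

Nominal value at maturity: C$718,925 × (1 + 7.7%)^4 ≈ C$967,267.06.
Price-level factor over 4 years: (1 + 2.3%)^4 ≈ 1.0952229478.
The maturity value deflated by that factor is the answer in today's purchasing power.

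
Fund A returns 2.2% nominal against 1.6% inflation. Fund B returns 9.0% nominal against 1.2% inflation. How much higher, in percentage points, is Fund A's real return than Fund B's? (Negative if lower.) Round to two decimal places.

-7.12

Fund A real return: 1.022/1.016 − 1 = 0.591%.
Fund B real return: 1.090/1.012 − 1 = 7.708%.
Difference: 0.591 − 7.708 = -7.117 pp.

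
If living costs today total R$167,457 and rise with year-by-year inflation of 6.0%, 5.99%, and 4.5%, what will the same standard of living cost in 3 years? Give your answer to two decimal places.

R$196,603.10

Cumulative price-level factor: 1.060 × 1.0599 × 1.045 = 1.17405123.
Multiplying R$167,457 by the price-level factor gives the future nominal sum.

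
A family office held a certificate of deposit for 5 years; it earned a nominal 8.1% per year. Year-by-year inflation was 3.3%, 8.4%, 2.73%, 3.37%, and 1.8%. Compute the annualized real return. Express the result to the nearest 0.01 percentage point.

4.05%

Cumulative inflation factor: 1.033 × 1.084 × 1.0273 × 1.0337 × 1.018 ≈ 1.21051.
Nominal growth factor: 1.47614. Real growth factor = 1.47614 / 1.21051 ≈ 1.21944.
Annualized: 1.21944^(1/5) − 1 ≈ 0.04048.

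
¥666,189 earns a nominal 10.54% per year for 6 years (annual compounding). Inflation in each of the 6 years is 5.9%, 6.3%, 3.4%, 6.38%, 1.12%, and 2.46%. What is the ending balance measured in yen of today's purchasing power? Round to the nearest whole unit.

¥947,356

Nominal value at maturity: ¥666,189 × (1 + 10.54%)^6 ≈ ¥1,215,386.
Price-level factor over 6 years: 1.059 × 1.063 × 1.034 × 1.0638 × 1.0112 × 1.0246 ≈ 1.2829246859.
The maturity value deflated by that factor is the answer in today's purchasing power.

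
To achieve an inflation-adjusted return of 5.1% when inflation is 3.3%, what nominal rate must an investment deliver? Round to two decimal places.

By the Fisher equation, 1 + r_nom = (1 + 5.1%)(1 + 3.3%) = 1.051 × 1.033 = 1.085683.
So r_nom = 8.5683%.

8.57%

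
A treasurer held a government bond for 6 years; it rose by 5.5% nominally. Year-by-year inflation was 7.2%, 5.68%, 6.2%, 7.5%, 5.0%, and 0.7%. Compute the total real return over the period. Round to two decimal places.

-22.85%

Cumulative inflation factor: 1.072 × 1.0568 × 1.062 × 1.075 × 1.050 × 1.007 ≈ 1.36754.
Nominal growth factor: 1.05500. Real growth factor = 1.05500 / 1.36754 ≈ 0.77146.
Total real return ≈ -22.8541%.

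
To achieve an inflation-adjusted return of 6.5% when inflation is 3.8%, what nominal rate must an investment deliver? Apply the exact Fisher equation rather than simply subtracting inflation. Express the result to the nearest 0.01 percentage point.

10.55%

By the Fisher equation, 1 + r_nom = (1 + 6.5%)(1 + 3.8%) = 1.065 × 1.038 = 1.10547.
So r_nom = 10.547%.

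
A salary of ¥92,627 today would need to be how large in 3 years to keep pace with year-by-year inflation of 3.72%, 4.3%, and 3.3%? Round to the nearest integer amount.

¥103,511

Cumulative price-level factor: 1.0372 × 1.043 × 1.033 = 1.1174989868.
Multiplying ¥92,627 by the price-level factor gives the future nominal sum.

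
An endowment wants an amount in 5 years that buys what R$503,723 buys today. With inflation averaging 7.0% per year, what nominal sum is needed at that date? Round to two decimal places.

Cumulative price-level factor: (1+7.0%)^5 = 1.4025517307.
The nominal amount required is R$503,723 scaled up by that factor.

R$706,497.57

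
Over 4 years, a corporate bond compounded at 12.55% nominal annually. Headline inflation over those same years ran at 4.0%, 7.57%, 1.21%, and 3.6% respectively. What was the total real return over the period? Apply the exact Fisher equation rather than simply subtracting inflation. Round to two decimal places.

Cumulative inflation factor: 1.040 × 1.0757 × 1.0121 × 1.036 ≈ 1.17303.
Nominal growth factor: 1.60466. Real growth factor = 1.60466 / 1.17303 ≈ 1.36796.
Total real return ≈ 36.7963%.

36.80%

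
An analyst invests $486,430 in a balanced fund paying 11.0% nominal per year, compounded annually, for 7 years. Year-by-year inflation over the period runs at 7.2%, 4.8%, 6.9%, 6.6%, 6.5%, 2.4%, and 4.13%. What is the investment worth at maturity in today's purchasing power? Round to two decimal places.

Nominal value at maturity: $486,430 × (1 + 11.0%)^7 ≈ $1,009,906.58.
Price-level factor over 7 years: 1.072 × 1.048 × 1.069 × 1.066 × 1.065 × 1.024 × 1.0413 ≈ 1.4538393209.
Dividing the nominal maturity value by the price-level factor gives the value in today's money.

$694,648.00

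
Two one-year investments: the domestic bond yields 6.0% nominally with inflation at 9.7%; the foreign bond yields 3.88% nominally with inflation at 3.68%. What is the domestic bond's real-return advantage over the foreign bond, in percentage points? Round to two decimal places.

-3.57

The domestic bond real return: 1.060/1.097 − 1 = -3.373%.
The foreign bond real return: 1.0388/1.0368 − 1 = 0.193%.
Difference: -3.373 − 0.193 = -3.566 pp.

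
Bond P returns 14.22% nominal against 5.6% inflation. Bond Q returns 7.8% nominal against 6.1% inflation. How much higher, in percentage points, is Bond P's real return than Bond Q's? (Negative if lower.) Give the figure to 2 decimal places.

6.56

Bond P real return: 1.1422/1.056 − 1 = 8.163%.
Bond Q real return: 1.078/1.061 − 1 = 1.602%.
Difference: 8.163 − 1.602 = 6.561 pp.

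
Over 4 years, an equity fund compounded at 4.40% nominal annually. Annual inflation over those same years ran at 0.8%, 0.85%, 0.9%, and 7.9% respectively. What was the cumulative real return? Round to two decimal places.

Cumulative inflation factor: 1.008 × 1.0085 × 1.009 × 1.079 ≈ 1.10675.
Nominal growth factor: 1.18796. Real growth factor = 1.18796 / 1.10675 ≈ 1.07338.
Total real return ≈ 7.3379%.

7.34%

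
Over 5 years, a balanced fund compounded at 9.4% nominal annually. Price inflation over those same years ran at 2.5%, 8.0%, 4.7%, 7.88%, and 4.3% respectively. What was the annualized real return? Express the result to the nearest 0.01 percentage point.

Cumulative inflation factor: 1.025 × 1.080 × 1.047 × 1.0788 × 1.043 ≈ 1.30413.
Nominal growth factor: 1.56706. Real growth factor = 1.56706 / 1.30413 ≈ 1.20162.
Annualized: 1.20162^(1/5) − 1 ≈ 0.03742.

3.74%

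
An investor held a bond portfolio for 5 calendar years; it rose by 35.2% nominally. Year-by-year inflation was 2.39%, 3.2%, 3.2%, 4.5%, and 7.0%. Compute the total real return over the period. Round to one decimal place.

10.9%

Cumulative inflation factor: 1.0239 × 1.032 × 1.032 × 1.045 × 1.070 ≈ 1.21932.
Nominal growth factor: 1.35200. Real growth factor = 1.35200 / 1.21932 ≈ 1.10882.
Total real return ≈ 10.8817%.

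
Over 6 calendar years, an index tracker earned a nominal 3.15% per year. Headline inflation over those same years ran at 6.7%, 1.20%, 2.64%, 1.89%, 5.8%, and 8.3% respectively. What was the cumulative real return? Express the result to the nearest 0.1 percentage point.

Cumulative inflation factor: 1.067 × 1.0120 × 1.0264 × 1.0189 × 1.058 × 1.083 ≈ 1.29392.
Nominal growth factor: 1.20452. Real growth factor = 1.20452 / 1.29392 ≈ 0.93091.
Total real return ≈ -6.9089%.

-6.9%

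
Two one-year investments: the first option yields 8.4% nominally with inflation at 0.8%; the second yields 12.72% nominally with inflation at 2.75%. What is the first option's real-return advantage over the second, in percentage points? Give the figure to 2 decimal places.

-2.16

The first option real return: 1.084/1.008 − 1 = 7.540%.
The second real return: 1.1272/1.0275 − 1 = 9.703%.
Difference: 7.540 − 9.703 = -2.163 pp.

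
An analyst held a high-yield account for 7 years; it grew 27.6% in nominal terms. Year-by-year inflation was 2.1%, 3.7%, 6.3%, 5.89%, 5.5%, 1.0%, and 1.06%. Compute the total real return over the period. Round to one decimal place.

Cumulative inflation factor: 1.021 × 1.037 × 1.063 × 1.0589 × 1.055 × 1.010 × 1.0106 ≈ 1.28335.
Nominal growth factor: 1.27600. Real growth factor = 1.27600 / 1.28335 ≈ 0.99427.
Total real return ≈ -0.5729%.

-0.6%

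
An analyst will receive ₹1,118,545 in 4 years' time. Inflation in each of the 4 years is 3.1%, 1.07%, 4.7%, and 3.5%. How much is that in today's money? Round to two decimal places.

Price-level factor over 4 years: 1.031 × 1.0107 × 1.047 × 1.035 ≈ 1.1291924415.
Purchasing power today: ₹1,118,545 divided by that factor.

₹990,570.75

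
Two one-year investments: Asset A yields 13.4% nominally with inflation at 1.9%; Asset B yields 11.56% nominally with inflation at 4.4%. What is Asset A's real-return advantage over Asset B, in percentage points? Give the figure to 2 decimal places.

4.43

Asset A real return: 1.134/1.019 − 1 = 11.286%.
Asset B real return: 1.1156/1.044 − 1 = 6.858%.
Difference: 11.286 − 6.858 = 4.428 pp.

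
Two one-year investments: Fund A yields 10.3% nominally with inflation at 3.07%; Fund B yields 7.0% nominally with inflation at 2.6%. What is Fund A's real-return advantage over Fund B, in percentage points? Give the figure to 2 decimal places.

2.73

Fund A real return: 1.103/1.0307 − 1 = 7.015%.
Fund B real return: 1.070/1.026 − 1 = 4.288%.
Difference: 7.015 − 4.288 = 2.727 pp.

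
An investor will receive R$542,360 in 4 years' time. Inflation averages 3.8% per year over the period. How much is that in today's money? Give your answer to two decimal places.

R$467,195.06

Price-level factor over 4 years: (1 + 3.8%)^4 ≈ 1.1608855731.
Purchasing power today: R$542,360 divided by that factor.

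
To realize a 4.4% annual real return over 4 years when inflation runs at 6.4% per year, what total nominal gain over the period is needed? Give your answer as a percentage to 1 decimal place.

Required annual nominal rate: (1+4.4%)(1+6.4%) − 1 = 11.0816%.
Cumulative over 4 years: (1 + 0.110816)^4 − 1 ≈ 0.52254.

52.3%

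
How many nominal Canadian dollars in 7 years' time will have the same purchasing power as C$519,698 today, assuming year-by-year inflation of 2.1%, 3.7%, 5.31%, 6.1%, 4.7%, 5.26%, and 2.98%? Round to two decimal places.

Cumulative price-level factor: 1.021 × 1.037 × 1.0531 × 1.061 × 1.047 × 1.0526 × 1.0298 ≈ 1.3426178908.
The nominal amount required is C$519,698 scaled up by that factor.

C$697,755.83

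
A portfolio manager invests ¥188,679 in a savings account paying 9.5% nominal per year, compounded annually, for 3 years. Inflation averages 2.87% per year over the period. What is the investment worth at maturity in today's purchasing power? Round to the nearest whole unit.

Nominal value at maturity: ¥188,679 × (1 + 9.5%)^3 ≈ ¥247,723.
Price-level factor over 3 years: (1 + 2.87%)^3 ≈ 1.0885947099.
The maturity value deflated by that factor is the answer in today's purchasing power.

¥227,562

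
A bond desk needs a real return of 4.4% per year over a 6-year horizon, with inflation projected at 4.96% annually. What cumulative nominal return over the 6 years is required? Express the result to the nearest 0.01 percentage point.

Required annual nominal rate: (1+4.4%)(1+4.96%) − 1 = 9.57824%.
Cumulative over 6 years: (1 + 0.0957824)^6 − 1 ≈ 0.73119.

73.12%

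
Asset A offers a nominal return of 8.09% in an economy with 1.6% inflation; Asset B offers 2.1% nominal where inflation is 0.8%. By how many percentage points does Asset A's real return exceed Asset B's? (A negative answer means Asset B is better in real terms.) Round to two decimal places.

5.10

Asset A real return: 1.0809/1.016 − 1 = 6.388%.
Asset B real return: 1.021/1.008 − 1 = 1.290%.
Difference: 6.388 − 1.290 = 5.098 pp.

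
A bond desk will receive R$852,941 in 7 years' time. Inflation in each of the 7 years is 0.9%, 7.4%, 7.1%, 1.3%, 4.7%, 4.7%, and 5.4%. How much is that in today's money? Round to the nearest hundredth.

Price-level factor over 7 years: 1.009 × 1.074 × 1.071 × 1.013 × 1.047 × 1.047 × 1.054 ≈ 1.3584020804.
Purchasing power today: R$852,941 divided by that factor.

R$627,900.25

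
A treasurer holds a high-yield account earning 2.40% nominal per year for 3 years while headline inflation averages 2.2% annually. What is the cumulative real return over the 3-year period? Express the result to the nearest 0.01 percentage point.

0.59%

The annual real rate is (1+2.40%)/(1+2.2%) − 1 = 0.1957%.
Compounded over 3 years: (1 + 0.001957)^3 − 1 ≈ 0.00588.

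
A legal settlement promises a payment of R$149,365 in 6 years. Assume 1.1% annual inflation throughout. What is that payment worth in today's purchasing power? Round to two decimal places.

Price-level factor over 6 years: (1 + 1.1%)^6 ≈ 1.0678418406.
Purchasing power today: R$149,365 divided by that factor.

R$139,875.58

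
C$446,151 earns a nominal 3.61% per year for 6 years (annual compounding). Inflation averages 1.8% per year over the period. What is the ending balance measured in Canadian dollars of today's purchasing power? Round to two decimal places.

Nominal value at maturity: C$446,151 × (1 + 3.61%)^6 ≈ C$551,940.06.
Price-level factor over 6 years: (1 + 1.8%)^6 ≈ 1.1129782260.
Dividing the nominal maturity value by the price-level factor gives the value in today's money.

C$495,912.72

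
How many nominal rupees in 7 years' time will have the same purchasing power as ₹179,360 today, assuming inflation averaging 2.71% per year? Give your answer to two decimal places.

₹216,279.17

Cumulative price-level factor: (1+2.71%)^7 ≈ 1.2058383851.
Multiplying ₹179,360 by the price-level factor gives the future nominal sum.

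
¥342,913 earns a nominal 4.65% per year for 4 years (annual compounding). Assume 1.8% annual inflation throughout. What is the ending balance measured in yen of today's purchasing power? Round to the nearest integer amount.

Nominal value at maturity: ¥342,913 × (1 + 4.65%)^4 ≈ ¥411,283.
Price-level factor over 4 years: (1 + 1.8%)^4 ≈ 1.0739674330.
Dividing the nominal maturity value by the price-level factor gives the value in today's money.

¥382,957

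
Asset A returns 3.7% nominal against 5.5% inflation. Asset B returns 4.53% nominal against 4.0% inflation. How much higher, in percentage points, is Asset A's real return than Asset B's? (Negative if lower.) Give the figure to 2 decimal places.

-2.22

Asset A real return: 1.037/1.055 − 1 = -1.706%.
Asset B real return: 1.0453/1.040 − 1 = 0.510%.
Difference: -1.706 − 0.510 = -2.216 pp.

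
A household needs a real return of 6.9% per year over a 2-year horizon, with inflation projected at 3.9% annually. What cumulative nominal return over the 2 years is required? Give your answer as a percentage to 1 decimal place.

23.4%

Required annual nominal rate: (1+6.9%)(1+3.9%) − 1 = 11.0691%.
Cumulative over 2 years: (1 + 0.110691)^2 − 1 ≈ 0.23363.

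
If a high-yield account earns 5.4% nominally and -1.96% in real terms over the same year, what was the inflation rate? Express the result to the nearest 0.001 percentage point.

From (1+r_nom) = (1+r_real)(1+π), we get 1+π = (1 + 5.4%)/(1 − 1.96%) = 1.054/0.9804 ≈ 1.07507.
So π ≈ 7.5071%.

7.507%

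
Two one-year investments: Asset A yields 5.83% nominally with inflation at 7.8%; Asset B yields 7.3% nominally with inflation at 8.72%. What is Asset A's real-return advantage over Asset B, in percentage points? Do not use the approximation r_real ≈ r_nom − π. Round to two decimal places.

-0.52

Asset A real return: 1.0583/1.078 − 1 = -1.827%.
Asset B real return: 1.073/1.0872 − 1 = -1.306%.
Difference: -1.827 − (-1.306) = -0.521 pp.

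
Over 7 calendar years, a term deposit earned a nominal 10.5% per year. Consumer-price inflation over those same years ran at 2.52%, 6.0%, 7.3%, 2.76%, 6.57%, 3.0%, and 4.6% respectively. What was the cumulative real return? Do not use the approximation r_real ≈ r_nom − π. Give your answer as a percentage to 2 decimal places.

Cumulative inflation factor: 1.0252 × 1.060 × 1.073 × 1.0276 × 1.0657 × 1.030 × 1.046 ≈ 1.37576.
Nominal growth factor: 2.01157. Real growth factor = 2.01157 / 1.37576 ≈ 1.46216.
Total real return ≈ 46.2156%.

46.22%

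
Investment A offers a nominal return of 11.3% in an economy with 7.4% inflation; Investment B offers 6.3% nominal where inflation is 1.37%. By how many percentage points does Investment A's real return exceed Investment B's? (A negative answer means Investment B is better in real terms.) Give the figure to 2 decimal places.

-1.23

Investment A real return: 1.113/1.074 − 1 = 3.631%.
Investment B real return: 1.063/1.0137 − 1 = 4.863%.
Difference: 3.631 − 4.863 = -1.232 pp.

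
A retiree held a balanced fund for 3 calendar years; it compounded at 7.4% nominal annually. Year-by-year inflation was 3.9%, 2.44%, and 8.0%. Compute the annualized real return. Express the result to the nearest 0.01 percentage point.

2.53%

Cumulative inflation factor: 1.039 × 1.0244 × 1.080 ≈ 1.14950.
Nominal growth factor: 1.23883. Real growth factor = 1.23883 / 1.14950 ≈ 1.07772.
Annualized: 1.07772^(1/3) − 1 ≈ 0.02526.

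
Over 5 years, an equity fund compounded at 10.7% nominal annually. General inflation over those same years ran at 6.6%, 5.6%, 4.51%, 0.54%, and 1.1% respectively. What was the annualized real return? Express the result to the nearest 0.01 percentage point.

Cumulative inflation factor: 1.066 × 1.056 × 1.0451 × 1.0054 × 1.011 ≈ 1.19583.
Nominal growth factor: 1.66241. Real growth factor = 1.66241 / 1.19583 ≈ 1.39017.
Annualized: 1.39017^(1/5) − 1 ≈ 0.06810.

6.81%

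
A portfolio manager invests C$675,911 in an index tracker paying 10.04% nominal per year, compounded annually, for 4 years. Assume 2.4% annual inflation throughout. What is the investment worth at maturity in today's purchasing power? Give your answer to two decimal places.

Nominal value at maturity: C$675,911 × (1 + 10.04%)^4 ≈ C$991,041.50.
Price-level factor over 4 years: (1 + 2.4%)^4 ≈ 1.0995116278.
Dividing the nominal maturity value by the price-level factor gives the value in today's money.

C$901,346.99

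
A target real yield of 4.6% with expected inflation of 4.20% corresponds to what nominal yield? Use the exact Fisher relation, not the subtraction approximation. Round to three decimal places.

By the Fisher equation, 1 + r_nom = (1 + 4.6%)(1 + 4.20%) = 1.046 × 1.0420 = 1.089932.
So r_nom = 8.9932%.

8.993%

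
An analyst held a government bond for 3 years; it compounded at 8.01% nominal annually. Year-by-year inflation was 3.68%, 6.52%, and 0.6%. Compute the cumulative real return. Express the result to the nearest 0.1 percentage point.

Cumulative inflation factor: 1.0368 × 1.0652 × 1.006 ≈ 1.11103.
Nominal growth factor: 1.26006. Real growth factor = 1.26006 / 1.11103 ≈ 1.13414.
Total real return ≈ 13.4143%.

13.4%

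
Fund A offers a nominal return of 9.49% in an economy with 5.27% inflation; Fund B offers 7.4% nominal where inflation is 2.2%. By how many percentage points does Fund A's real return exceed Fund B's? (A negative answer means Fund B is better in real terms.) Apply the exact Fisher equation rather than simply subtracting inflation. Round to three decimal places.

Fund A real return: 1.0949/1.0527 − 1 = 4.0087%.
Fund B real return: 1.074/1.022 − 1 = 5.0881%.
Difference: 4.0087 − 5.0881 = -1.0794 pp.

-1.079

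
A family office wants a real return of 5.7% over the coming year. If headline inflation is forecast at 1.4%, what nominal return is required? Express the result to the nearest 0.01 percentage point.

7.18%

By the Fisher equation, 1 + r_nom = (1 + 5.7%)(1 + 1.4%) = 1.057 × 1.014 = 1.071798.
So r_nom = 7.1798%.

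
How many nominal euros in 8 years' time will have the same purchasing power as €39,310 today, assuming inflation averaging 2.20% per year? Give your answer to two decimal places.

Cumulative price-level factor: (1+2.20%)^8 ≈ 1.1901649777.
The nominal amount required is €39,310 scaled up by that factor.

€46,785.39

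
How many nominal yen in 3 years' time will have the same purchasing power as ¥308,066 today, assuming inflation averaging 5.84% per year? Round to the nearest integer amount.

Cumulative price-level factor: (1+5.84%)^3 ≈ 1.1856308567.
The nominal amount required is ¥308,066 scaled up by that factor.

¥365,253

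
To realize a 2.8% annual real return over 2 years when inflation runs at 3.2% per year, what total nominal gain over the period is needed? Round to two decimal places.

12.55%

Required annual nominal rate: (1+2.8%)(1+3.2%) − 1 = 6.0896%.
Cumulative over 2 years: (1 + 0.060896)^2 − 1 ≈ 0.12550.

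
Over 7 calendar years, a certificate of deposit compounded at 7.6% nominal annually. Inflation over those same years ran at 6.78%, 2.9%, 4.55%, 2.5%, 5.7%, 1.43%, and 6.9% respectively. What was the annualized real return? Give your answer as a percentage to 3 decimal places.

3.090%

Cumulative inflation factor: 1.0678 × 1.029 × 1.0455 × 1.025 × 1.057 × 1.0143 × 1.069 ≈ 1.34950.
Nominal growth factor: 1.66988. Real growth factor = 1.66988 / 1.34950 ≈ 1.23741.
Annualized: 1.23741^(1/7) − 1 ≈ 0.03090.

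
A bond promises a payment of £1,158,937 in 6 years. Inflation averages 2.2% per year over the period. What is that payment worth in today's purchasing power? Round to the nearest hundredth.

Price-level factor over 6 years: (1 + 2.2%)^6 ≈ 1.1394765049.
Purchasing power today: £1,158,937 divided by that factor.

£1,017,078.45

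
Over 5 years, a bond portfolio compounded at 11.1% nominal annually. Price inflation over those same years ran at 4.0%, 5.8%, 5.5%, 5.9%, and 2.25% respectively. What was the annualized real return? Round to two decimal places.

Cumulative inflation factor: 1.040 × 1.058 × 1.055 × 1.059 × 1.0225 ≈ 1.25699.
Nominal growth factor: 1.69266. Real growth factor = 1.69266 / 1.25699 ≈ 1.34660.
Annualized: 1.34660^(1/5) − 1 ≈ 0.06132.

6.13%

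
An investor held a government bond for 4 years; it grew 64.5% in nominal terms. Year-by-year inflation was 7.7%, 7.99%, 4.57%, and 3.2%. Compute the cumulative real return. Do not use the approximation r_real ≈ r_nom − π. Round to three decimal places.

Cumulative inflation factor: 1.077 × 1.0799 × 1.0457 × 1.032 ≈ 1.25512.
Nominal growth factor: 1.64500. Real growth factor = 1.64500 / 1.25512 ≈ 1.31063.
Total real return ≈ 31.0629%.

31.063%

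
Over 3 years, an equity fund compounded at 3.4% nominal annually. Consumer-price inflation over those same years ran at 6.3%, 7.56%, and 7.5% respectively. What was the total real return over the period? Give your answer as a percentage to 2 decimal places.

-10.06%

Cumulative inflation factor: 1.063 × 1.0756 × 1.075 ≈ 1.22912.
Nominal growth factor: 1.10551. Real growth factor = 1.10551 / 1.22912 ≈ 0.89943.
Total real return ≈ -10.0566%.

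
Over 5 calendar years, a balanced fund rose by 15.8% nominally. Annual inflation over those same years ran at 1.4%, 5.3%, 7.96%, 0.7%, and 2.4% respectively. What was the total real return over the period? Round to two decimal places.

Cumulative inflation factor: 1.014 × 1.053 × 1.0796 × 1.007 × 1.024 ≈ 1.18866.
Nominal growth factor: 1.15800. Real growth factor = 1.15800 / 1.18866 ≈ 0.97420.
Total real return ≈ -2.5796%.

-2.58%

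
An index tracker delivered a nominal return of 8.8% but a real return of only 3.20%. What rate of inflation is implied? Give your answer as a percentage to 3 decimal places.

From (1+r_nom) = (1+r_real)(1+π), we get 1+π = (1 + 8.8%)/(1 + 3.20%) = 1.088/1.0320 ≈ 1.05426.
So π ≈ 5.4264%.

5.426%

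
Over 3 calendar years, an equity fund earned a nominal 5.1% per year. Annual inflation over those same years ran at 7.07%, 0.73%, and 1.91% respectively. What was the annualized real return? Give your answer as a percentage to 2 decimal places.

Cumulative inflation factor: 1.0707 × 1.0073 × 1.0191 ≈ 1.09912.
Nominal growth factor: 1.16094. Real growth factor = 1.16094 / 1.09912 ≈ 1.05625.
Annualized: 1.05625^(1/3) − 1 ≈ 0.01841.

1.84%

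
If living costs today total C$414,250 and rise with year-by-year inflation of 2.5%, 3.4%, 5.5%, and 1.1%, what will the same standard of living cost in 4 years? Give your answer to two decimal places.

Cumulative price-level factor: 1.025 × 1.034 × 1.055 × 1.011 ≈ 1.1304413093.
Multiplying C$414,250 by the price-level factor gives the future nominal sum.

C$468,285.31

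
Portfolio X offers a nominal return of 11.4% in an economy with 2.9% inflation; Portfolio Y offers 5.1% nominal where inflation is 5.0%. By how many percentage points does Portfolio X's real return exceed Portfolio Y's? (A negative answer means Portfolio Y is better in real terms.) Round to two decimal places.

Portfolio X real return: 1.114/1.029 − 1 = 8.260%.
Portfolio Y real return: 1.051/1.050 − 1 = 0.095%.
Difference: 8.260 − 0.095 = 8.165 pp.

8.17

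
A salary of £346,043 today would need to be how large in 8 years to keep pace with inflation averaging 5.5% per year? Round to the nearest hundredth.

£531,067.53

Cumulative price-level factor: (1+5.5%)^8 ≈ 1.5346865150.
The nominal amount required is £346,043 scaled up by that factor.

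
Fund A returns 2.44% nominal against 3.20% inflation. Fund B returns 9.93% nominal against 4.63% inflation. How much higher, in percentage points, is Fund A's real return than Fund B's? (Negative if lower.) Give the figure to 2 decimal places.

-5.80

Fund A real return: 1.0244/1.0320 − 1 = -0.736%.
Fund B real return: 1.0993/1.0463 − 1 = 5.065%.
Difference: -0.736 − 5.065 = -5.801 pp.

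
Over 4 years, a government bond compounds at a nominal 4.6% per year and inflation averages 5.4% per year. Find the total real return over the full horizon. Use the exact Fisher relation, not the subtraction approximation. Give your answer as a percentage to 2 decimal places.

The annual real rate is (1+4.6%)/(1+5.4%) − 1 = -0.7590%.
Compounded over 4 years: (1 + -0.007590)^4 − 1 ≈ -0.03002.

-3.00%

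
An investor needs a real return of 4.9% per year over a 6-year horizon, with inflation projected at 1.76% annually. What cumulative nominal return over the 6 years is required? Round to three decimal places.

47.950%

Required annual nominal rate: (1+4.9%)(1+1.76%) − 1 = 6.74624%.
Cumulative over 6 years: (1 + 0.0674624)^6 − 1 ≈ 0.47950.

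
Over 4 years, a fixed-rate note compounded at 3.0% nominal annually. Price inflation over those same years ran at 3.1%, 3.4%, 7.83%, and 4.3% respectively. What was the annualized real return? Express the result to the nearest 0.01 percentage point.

-1.57%

Cumulative inflation factor: 1.031 × 1.034 × 1.0783 × 1.043 ≈ 1.19896.
Nominal growth factor: 1.12551. Real growth factor = 1.12551 / 1.19896 ≈ 0.93874.
Annualized: 0.93874^(1/4) − 1 ≈ -0.01568.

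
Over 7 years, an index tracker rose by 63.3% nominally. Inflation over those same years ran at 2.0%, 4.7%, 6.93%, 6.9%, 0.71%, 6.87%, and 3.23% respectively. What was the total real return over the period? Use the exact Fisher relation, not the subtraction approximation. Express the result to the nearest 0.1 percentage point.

20.4%

Cumulative inflation factor: 1.020 × 1.047 × 1.0693 × 1.069 × 1.0071 × 1.0687 × 1.0323 ≈ 1.35631.
Nominal growth factor: 1.63300. Real growth factor = 1.63300 / 1.35631 ≈ 1.20400.
Total real return ≈ 20.4003%.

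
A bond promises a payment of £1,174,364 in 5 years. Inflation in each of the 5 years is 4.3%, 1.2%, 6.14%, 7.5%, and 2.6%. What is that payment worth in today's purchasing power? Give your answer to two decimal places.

£950,392.50

Price-level factor over 5 years: 1.043 × 1.012 × 1.0614 × 1.075 × 1.026 ≈ 1.2356621085.
Purchasing power today: £1,174,364 divided by that factor.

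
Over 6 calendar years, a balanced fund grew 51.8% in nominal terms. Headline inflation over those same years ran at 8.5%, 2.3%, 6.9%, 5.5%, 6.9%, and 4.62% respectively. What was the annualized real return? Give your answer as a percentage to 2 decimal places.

1.36%

Cumulative inflation factor: 1.085 × 1.023 × 1.069 × 1.055 × 1.069 × 1.0462 ≈ 1.40000.
Nominal growth factor: 1.51800. Real growth factor = 1.51800 / 1.40000 ≈ 1.08429.
Annualized: 1.08429^(1/6) − 1 ≈ 0.01358.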